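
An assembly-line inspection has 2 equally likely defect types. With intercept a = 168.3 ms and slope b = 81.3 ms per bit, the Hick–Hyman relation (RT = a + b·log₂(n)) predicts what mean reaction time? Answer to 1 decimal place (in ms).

249.6 ms

log₂(2) = 1 bits, so RT = 168.3 + 81.3 × 1 ≈ 249.600 ms.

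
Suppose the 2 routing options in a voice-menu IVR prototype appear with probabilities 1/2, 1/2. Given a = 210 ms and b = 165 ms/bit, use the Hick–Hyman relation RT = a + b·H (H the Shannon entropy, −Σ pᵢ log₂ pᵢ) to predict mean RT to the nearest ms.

Each term −pᵢ log₂ pᵢ: 0.5·1 + 0.5·1; summed, H = 1.000 bits.
Mean RT = a + bH = 210 + 165·1.000 = 375.00 ms.

375 ms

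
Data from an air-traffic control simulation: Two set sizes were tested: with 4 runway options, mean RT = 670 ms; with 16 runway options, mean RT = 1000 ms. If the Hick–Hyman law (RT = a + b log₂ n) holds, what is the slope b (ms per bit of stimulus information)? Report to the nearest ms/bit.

165 ms/bit

Slope: b = (1000 − 670) / (log₂ 16 − log₂ 4) = 330/2.0000 = 165 ms/bit.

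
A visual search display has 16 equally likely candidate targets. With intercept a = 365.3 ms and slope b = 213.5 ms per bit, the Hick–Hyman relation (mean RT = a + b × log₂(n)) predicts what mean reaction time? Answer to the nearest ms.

1219 ms

log₂(16) = 4 bits, so RT = 365.3 + 213.5 × 4 ≈ 1219.300 ms.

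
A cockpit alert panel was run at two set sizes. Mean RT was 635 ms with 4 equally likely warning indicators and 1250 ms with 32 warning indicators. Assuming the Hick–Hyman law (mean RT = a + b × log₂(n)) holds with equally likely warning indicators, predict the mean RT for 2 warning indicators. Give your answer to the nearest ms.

RT is linear in log₂ n, so two points fix the line:
  b = (1250 − 635) / (log₂ 32 − log₂ 4) = 615 / (5 − 2) = 205 ms/bit
  a = 635 − 205 × 2 = 225 ms
Then RT(2) = 225 + 205 × log₂ 2 = 225 + 205 × 1 ≈ 430.000 ms.

430 ms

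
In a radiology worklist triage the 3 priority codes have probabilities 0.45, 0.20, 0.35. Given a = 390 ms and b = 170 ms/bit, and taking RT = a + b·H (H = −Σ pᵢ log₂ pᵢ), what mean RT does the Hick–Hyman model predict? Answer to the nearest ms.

H = 0.45·log₂(1/0.45) + 0.20·log₂(1/0.20) + 0.35·log₂(1/0.35) = 1.5129 bits.
RT = 390 + 170 × 1.5129 = 647.19 ms.

647 ms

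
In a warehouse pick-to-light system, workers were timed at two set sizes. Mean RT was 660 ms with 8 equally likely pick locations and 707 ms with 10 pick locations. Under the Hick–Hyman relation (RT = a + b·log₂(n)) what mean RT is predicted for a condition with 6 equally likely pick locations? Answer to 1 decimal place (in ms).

Solve the two-equation system in a and b:
  b = (707 − 660) / (log₂ 10 − log₂ 8) = 47 / (3.3219 − 3) = 145.995 ms/bit
  a = 660 − 145.995 × 3 = 222.014 ms
Then RT(6) = 222.014 + 145.995 × log₂ 6 = 222.014 + 145.995 × 2.5850 ≈ 599.406 ms.

599.4 ms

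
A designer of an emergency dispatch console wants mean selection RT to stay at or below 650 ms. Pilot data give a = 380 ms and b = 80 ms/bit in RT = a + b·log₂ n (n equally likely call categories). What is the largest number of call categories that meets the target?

10

80·log₂ n ≤ 650 − 380 = 270, giving log₂ n ≤ 3.3750 and n ≤ 10.375. The largest whole number is 10.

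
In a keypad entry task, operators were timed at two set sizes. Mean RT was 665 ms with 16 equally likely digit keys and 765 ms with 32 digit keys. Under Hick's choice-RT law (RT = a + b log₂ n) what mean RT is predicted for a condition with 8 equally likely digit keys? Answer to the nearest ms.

Solve the two-equation system in a and b:
  b = (765 − 665) / (log₂ 32 − log₂ 16) = 100 / (5 − 4) = 100 ms/bit
  a = 665 − 100 × 4 = 265 ms
Then RT(8) = 265 + 100 × log₂ 8 = 265 + 100 × 3 ≈ 565.000 ms.

565 ms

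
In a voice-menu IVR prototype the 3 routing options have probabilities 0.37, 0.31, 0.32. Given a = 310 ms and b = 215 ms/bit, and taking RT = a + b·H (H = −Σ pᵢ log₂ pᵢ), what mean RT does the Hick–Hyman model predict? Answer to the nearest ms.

H = 0.37·log₂(1/0.37) + 0.31·log₂(1/0.31) + 0.32·log₂(1/0.32) = 1.5806 bits.
RT = 310 + 215 × 1.5806 = 649.82 ms.

650 ms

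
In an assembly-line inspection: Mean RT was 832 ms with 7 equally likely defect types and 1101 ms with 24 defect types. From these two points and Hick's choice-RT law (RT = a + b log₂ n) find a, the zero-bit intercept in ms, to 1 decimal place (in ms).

The slope on a log₂ axis is (1101 − 832) / (4.5850 − 2.8074) = 151.327 ms/bit.
a = RT₁ − b·log₂ n₁ = 832 − 151.327 × 2.8074 = 407.171 ms.

407.2 ms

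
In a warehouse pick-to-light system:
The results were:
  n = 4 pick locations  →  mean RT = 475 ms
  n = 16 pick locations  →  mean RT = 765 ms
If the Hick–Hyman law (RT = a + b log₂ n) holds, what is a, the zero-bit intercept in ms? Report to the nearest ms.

Slope: b = (765 − 475) / (log₂ 16 − log₂ 4) = 290/2.0000 = 145 ms/bit.
a = RT₁ − b·log₂ n₁ = 475 − 145 × 2 = 185.000 ms.

185 ms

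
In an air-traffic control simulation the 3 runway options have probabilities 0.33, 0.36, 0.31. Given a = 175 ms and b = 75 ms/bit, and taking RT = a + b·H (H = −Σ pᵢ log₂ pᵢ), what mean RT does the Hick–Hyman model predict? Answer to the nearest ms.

294 ms

H = 0.33·log₂(1/0.33) + 0.36·log₂(1/0.36) + 0.31·log₂(1/0.31) = 1.5822 bits.
RT = 175 + 75 × 1.5822 = 293.67 ms.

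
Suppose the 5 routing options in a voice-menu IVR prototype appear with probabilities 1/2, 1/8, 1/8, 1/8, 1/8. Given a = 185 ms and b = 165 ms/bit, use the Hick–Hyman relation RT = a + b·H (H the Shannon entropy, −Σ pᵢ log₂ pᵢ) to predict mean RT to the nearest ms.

515 ms

H = −Σ pᵢ log₂ pᵢ = 0.5·1 + 0.125·3 + 0.125·3 + 0.125·3 + 0.125·3 = 2.000 bits.
RT = 185 + 165 × 2.000 = 515.00 ms.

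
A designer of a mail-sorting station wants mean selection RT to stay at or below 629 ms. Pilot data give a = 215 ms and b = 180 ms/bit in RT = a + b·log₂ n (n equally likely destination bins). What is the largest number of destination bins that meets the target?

180·log₂ n ≤ 629 − 215 = 414, giving log₂ n ≤ 2.3000 and n ≤ 4.925. The largest whole number is 4.

4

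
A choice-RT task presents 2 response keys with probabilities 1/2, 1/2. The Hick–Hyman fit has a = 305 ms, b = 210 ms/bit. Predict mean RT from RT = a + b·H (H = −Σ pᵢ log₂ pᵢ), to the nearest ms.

515 ms

Each term −pᵢ log₂ pᵢ: 0.5·1 + 0.5·1; summed, H = 1.000 bits.
Mean RT = a + bH = 305 + 210·1.000 = 515.00 ms.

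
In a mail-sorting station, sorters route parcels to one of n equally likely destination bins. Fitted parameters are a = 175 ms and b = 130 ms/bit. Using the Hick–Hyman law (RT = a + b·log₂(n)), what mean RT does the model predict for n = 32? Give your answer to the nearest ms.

825 ms

log₂(32) = 5 bits, so RT = 175 + 130 × 5 ≈ 825.000 ms.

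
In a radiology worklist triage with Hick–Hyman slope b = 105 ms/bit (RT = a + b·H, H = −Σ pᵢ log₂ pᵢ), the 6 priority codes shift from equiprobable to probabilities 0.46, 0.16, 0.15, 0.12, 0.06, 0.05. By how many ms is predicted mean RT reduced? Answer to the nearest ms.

The RT saving is b·ΔH. Equiprobable H₀ = log₂(6) = 2.5850 bits; with the given probabilities H = 2.1756 bits.
b·(H₀ − H) = 105 × (2.5850 − 2.1756) = 42.98 ms.

43 ms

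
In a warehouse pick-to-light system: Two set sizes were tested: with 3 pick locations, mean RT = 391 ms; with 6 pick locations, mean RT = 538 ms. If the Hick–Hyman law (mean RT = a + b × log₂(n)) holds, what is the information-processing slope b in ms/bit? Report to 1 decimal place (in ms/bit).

147.0 ms/bit

The slope on a log₂ axis is (538 − 391) / (2.5850 − 1.5850) = 147.000 ms/bit.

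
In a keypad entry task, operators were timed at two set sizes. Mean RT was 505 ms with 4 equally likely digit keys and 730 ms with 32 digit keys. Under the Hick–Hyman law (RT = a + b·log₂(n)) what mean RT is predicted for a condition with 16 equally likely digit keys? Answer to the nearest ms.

655 ms

With log₂ n on the abscissa the relation is linear; from the two conditions:
  b = (730 − 505) / (log₂ 32 − log₂ 4) = 225 / (5 − 2) = 75 ms/bit
  a = 505 − 75 × 2 = 355 ms
Then RT(16) = 355 + 75 × log₂ 16 = 355 + 75 × 4 ≈ 655.000 ms.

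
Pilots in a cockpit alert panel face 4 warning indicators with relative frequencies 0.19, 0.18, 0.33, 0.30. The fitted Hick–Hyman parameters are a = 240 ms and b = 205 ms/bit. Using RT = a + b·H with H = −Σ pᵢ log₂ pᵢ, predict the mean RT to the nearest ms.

640 ms

H = 0.19·log₂(1/0.19) + 0.18·log₂(1/0.18) + 0.33·log₂(1/0.33) + 0.30·log₂(1/0.30) = 1.9494 bits.
RT = 240 + 205 × 1.9494 = 639.64 ms.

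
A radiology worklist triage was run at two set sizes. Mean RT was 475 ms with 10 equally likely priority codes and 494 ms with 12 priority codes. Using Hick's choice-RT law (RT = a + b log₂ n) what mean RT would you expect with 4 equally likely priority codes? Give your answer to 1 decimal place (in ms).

Solve the two-equation system in a and b:
  b = (494 − 475) / (log₂ 12 − log₂ 10) = 19 / (3.5850 − 3.3219) = 72.234 ms/bit
  a = 475 − 72.234 × 3.3219 = 235.044 ms
Then RT(4) = 235.044 + 72.234 × log₂ 4 = 235.044 + 72.234 × 2 ≈ 379.512 ms.

379.5 ms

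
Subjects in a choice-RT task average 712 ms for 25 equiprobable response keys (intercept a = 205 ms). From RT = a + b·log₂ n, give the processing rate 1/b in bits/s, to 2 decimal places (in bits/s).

9.16 bits/s

b = (712 − 205)/log₂ 25 = 507/4.6439 = 109.177 ms per bit = 0.10918 s/bit; the reciprocal is 9.159 bits/s.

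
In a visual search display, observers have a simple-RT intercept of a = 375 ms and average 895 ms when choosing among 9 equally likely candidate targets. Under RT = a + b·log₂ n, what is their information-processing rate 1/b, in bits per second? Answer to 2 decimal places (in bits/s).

6.10 bits/s

b = (895 − 375)/log₂ 9 = 520/3.1699 = 164.042 ms per bit = 0.16404 s/bit; the reciprocal is 6.096 bits/s.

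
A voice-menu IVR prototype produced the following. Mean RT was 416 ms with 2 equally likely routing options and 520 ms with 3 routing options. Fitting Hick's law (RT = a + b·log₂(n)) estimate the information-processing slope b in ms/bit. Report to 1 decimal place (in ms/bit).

b = (RT₂ − RT₁)/(log₂ n₂ − log₂ n₁) = (520 − 416)/(1.5850 − 1) = 177.789 ms/bit.

177.8 ms/bit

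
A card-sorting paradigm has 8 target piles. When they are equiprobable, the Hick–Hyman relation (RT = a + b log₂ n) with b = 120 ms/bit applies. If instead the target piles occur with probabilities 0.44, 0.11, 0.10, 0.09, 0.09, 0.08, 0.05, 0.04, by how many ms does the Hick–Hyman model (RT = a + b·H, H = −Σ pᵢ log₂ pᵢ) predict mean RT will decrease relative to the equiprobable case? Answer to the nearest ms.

57 ms

Equiprobable entropy H₀ = log₂ 8 = 3.0000 bits.
Skewed entropy H = −Σ pᵢ log₂ pᵢ = 2.5223 bits.
ΔRT = b·(H₀ − H) = 120 × 0.4777 = 57.32 ms.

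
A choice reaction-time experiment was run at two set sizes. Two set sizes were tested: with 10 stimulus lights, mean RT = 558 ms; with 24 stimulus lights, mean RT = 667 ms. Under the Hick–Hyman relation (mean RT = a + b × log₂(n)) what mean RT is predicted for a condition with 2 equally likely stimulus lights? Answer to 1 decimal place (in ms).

Fit slope and intercept:
  b = (667 − 558) / (log₂ 24 − log₂ 10) = 109 / (4.5850 − 3.3219) = 86.300 ms/bit
  a = 558 − 86.300 × 3.3219 = 271.317 ms
Then RT(2) = 271.317 + 86.300 × log₂ 2 = 271.317 + 86.300 × 1 ≈ 357.617 ms.

357.6 ms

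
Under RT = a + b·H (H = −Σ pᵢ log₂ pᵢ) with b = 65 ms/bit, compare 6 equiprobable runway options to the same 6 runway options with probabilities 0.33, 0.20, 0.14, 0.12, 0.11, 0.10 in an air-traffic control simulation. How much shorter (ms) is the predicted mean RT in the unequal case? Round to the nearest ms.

Equiprobable entropy H₀ = log₂ 6 = 2.5850 bits.
Skewed entropy H = −Σ pᵢ log₂ pᵢ = 2.4389 bits.
ΔRT = b·(H₀ − H) = 65 × 0.1461 = 9.50 ms.

9 ms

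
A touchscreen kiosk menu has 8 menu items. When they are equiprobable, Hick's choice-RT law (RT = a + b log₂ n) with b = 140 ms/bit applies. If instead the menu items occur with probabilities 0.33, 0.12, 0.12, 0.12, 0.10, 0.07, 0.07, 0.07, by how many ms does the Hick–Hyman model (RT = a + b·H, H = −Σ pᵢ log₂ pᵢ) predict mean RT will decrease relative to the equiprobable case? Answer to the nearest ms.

33 ms

The RT saving is b·ΔH. Equiprobable H₀ = log₂(8) = 3.0000 bits; with the given probabilities H = 2.7669 bits.
b·(H₀ − H) = 140 × (3.0000 − 2.7669) = 32.64 ms.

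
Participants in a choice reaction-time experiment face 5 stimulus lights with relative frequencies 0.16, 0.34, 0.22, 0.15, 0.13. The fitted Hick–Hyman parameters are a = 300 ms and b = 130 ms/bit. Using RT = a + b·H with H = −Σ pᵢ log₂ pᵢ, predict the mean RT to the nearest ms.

589 ms

H = 0.16·log₂(1/0.16) + 0.34·log₂(1/0.34) + 0.22·log₂(1/0.22) + 0.15·log₂(1/0.15) + 0.13·log₂(1/0.13) = 2.2260 bits.
RT = 300 + 130 × 2.2260 = 589.37 ms.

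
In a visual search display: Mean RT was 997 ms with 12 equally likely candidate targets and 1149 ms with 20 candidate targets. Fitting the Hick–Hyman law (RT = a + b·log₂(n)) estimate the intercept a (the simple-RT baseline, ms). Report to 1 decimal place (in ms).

The slope on a log₂ axis is (1149 − 997) / (4.3219 − 3.5850) = 206.251 ms/bit.
a = RT₁ − b·log₂ n₁ = 997 − 206.251 × 3.5850 = 257.597 ms.

257.6 ms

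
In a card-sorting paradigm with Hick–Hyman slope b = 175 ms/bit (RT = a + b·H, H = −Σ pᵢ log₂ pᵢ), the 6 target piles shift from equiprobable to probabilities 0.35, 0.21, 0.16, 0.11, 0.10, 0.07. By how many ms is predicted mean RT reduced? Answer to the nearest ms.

36 ms

The RT saving is b·ΔH. Equiprobable H₀ = log₂(6) = 2.5850 bits; with the given probabilities H = 2.3770 bits.
b·(H₀ − H) = 175 × (2.5850 − 2.3770) = 36.40 ms.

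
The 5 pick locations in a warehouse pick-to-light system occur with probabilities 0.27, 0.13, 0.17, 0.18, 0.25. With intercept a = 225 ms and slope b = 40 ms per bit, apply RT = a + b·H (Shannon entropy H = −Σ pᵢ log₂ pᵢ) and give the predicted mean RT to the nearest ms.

316 ms

Entropy contributions −pᵢ log₂ pᵢ: 0.5100, 0.3826, 0.4346, 0.4453, 0.5000; sum H = 2.2726 bits.
RT = a + bH = 225 + 40·2.2726 = 315.90 ms.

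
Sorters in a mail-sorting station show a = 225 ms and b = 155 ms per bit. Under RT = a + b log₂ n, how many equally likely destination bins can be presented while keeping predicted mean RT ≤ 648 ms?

6

Set 225 + 155·log₂ n ≤ 648 → log₂ n ≤ (648 − 225)/155 = 2.7290.
So n ≤ 2^2.7290 = 6.630; the largest integer n is 6.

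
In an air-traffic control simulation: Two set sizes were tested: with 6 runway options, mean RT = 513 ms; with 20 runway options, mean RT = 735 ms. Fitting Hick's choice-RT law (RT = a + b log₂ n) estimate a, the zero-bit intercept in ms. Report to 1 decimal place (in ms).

Slope: b = (735 − 513) / (log₂ 20 − log₂ 6) = 222/1.7370 = 127.809 ms/bit.
a = RT₁ − b·log₂ n₁ = 513 − 127.809 × 2.5850 = 182.618 ms.

182.6 ms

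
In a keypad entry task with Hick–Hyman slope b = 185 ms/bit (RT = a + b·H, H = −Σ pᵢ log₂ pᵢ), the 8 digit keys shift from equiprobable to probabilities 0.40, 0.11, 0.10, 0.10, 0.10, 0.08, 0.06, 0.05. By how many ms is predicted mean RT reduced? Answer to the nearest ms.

69 ms

Equiprobable entropy H₀ = log₂ 8 = 3.0000 bits.
Skewed entropy H = −Σ pᵢ log₂ pᵢ = 2.6268 bits.
ΔRT = b·(H₀ − H) = 185 × 0.3732 = 69.05 ms.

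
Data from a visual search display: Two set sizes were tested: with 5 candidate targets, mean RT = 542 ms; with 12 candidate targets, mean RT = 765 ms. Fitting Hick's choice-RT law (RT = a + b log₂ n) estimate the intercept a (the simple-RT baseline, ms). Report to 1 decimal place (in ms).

b = (RT₂ − RT₁)/(log₂ n₂ − log₂ n₁) = (765 − 542)/(3.5850 − 2.3219) = 176.559 ms/bit.
Intercept: a = 542 − 176.559·log₂(5) = 132.043 ms.

132.0 ms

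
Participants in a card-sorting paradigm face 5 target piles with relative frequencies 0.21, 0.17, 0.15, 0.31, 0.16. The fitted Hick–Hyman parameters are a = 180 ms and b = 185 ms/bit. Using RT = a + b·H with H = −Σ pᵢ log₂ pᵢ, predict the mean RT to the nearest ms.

599 ms

Entropy contributions −pᵢ log₂ pᵢ: 0.4728, 0.4346, 0.4105, 0.5238, 0.4230; sum H = 2.2648 bits.
RT = a + bH = 180 + 185·2.2648 = 598.98 ms.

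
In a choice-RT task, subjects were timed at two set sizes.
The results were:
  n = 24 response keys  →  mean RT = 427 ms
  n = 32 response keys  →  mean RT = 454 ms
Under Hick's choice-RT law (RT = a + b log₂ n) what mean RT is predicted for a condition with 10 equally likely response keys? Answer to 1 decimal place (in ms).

Fit slope and intercept:
  b = (454 − 427) / (log₂ 32 − log₂ 24) = 27 / (5 − 4.5850) = 65.054 ms/bit
  a = 427 − 65.054 × 4.5850 = 128.728 ms
Then RT(10) = 128.728 + 65.054 × log₂ 10 = 128.728 + 65.054 × 3.3219 ≈ 344.834 ms.

344.8 ms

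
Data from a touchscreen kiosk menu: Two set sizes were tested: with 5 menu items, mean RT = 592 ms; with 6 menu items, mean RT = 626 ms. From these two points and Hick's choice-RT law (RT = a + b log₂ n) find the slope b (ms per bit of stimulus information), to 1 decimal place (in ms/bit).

b = (RT₂ − RT₁)/(log₂ n₂ − log₂ n₁) = (626 − 592)/(2.5850 − 2.3219) = 129.261 ms/bit.

129.3 ms/bit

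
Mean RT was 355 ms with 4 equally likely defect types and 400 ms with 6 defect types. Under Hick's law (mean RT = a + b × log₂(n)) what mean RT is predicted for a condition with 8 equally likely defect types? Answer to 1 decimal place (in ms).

431.9 ms

With log₂ n on the abscissa the relation is linear; from the two conditions:
  b = (400 − 355) / (log₂ 6 − log₂ 4) = 45 / (2.5850 − 2) = 76.928 ms/bit
  a = 355 − 76.928 × 2 = 201.144 ms
Then RT(8) = 201.144 + 76.928 × log₂ 8 = 201.144 + 76.928 × 3 ≈ 431.928 ms.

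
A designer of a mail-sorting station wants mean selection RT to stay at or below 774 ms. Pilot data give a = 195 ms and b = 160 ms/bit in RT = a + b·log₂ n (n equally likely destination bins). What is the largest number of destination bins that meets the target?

Information budget: (774 − 195)/160 = 3.6187 bits, so n ≤ 2^3.6187 = 12.284 → at most 12.

12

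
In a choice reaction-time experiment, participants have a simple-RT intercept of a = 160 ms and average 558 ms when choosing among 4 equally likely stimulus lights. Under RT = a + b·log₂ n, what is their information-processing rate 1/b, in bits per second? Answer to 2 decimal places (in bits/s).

Choice component = 558 − 160 = 398 ms over log₂(4) = 2 bits.
b = 398 / 2 = 199.000 ms/bit, so 1/b = 5.025 bits/s.

5.03 bits/s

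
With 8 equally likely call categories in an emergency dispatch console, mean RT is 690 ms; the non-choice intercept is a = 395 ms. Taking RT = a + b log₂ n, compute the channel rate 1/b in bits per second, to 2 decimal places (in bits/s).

10.17 bits/s

Choice component = 690 − 395 = 295 ms over log₂(8) = 3 bits.
b = 295 / 3 = 98.333 ms/bit, so 1/b = 10.169 bits/s.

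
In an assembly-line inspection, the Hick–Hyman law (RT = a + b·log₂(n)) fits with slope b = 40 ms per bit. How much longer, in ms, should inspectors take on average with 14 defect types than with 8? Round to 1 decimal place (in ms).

32.3 ms

ΔRT = (a + b log₂ n₂) − (a + b log₂ n₁) = b·(log₂ n₂ − log₂ n₁).
log₂(14) − log₂(8) = 3.8074 − 3 = 0.8074.
ΔRT = 40 × 0.8074 = 32.294 ms.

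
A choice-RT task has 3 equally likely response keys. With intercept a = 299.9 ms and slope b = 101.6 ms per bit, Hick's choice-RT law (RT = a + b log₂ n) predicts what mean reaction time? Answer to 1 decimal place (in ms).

log₂(3) = 1.5850 bits, so RT = 299.9 + 101.6 × 1.5850 ≈ 460.932 ms.

460.9 ms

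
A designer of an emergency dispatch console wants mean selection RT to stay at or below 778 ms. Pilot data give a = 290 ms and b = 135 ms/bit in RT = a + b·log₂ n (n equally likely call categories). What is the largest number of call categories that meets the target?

Set 290 + 135·log₂ n ≤ 778 → log₂ n ≤ (778 − 290)/135 = 3.6148.
So n ≤ 2^3.6148 = 12.251; the largest integer n is 12.

12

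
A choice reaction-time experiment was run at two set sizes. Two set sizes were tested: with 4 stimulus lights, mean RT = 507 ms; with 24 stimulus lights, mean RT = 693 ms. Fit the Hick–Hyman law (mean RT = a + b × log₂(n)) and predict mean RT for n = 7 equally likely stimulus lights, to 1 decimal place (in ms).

565.1 ms

Fit slope and intercept:
  b = (693 − 507) / (log₂ 24 − log₂ 4) = 186 / (4.5850 − 2) = 71.955 ms/bit
  a = 507 − 71.955 × 2 = 363.091 ms
Then RT(7) = 363.091 + 71.955 × log₂ 7 = 363.091 + 71.955 × 2.8074 ≈ 565.093 ms.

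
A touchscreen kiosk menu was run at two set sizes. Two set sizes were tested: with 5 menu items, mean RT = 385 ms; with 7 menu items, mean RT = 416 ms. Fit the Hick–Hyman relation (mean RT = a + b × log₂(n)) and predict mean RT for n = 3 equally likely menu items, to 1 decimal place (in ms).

337.9 ms

RT is linear in log₂ n, so two points fix the line:
  b = (416 − 385) / (log₂ 7 − log₂ 5) = 31 / (2.8074 − 2.3219) = 63.861 ms/bit
  a = 385 − 63.861 × 2.3219 = 236.719 ms
Then RT(3) = 236.719 + 63.861 × log₂ 3 = 236.719 + 63.861 × 1.5850 ≈ 337.936 ms.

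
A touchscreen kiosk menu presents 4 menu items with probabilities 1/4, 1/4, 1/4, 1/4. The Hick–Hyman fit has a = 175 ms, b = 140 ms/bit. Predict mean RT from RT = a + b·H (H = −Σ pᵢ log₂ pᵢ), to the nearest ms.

H = −Σ pᵢ log₂ pᵢ = 0.25·2 + 0.25·2 + 0.25·2 + 0.25·2 = 2.000 bits.
RT = 175 + 140 × 2.000 = 455.00 ms.

455 ms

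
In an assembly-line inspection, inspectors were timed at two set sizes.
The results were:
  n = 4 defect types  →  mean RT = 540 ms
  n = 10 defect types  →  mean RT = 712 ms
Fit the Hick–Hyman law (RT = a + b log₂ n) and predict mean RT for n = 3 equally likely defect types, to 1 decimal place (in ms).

Solve the two-equation system in a and b:
  b = (712 − 540) / (log₂ 10 − log₂ 4) = 172 / (3.3219 − 2) = 130.113 ms/bit
  a = 540 − 130.113 × 2 = 279.774 ms
Then RT(3) = 279.774 + 130.113 × log₂ 3 = 279.774 + 130.113 × 1.5850 ≈ 485.998 ms.

486.0 ms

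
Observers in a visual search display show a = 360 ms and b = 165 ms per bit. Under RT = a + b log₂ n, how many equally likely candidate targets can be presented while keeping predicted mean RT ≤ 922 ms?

10

Set 360 + 165·log₂ n ≤ 922 → log₂ n ≤ (922 − 360)/165 = 3.4061.
So n ≤ 2^3.4061 = 10.601; the largest integer n is 10.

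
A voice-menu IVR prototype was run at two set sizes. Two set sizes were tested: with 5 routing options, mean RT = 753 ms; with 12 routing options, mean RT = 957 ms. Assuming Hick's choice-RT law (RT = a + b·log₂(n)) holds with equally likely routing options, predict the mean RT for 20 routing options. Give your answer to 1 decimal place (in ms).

With log₂ n on the abscissa the relation is linear; from the two conditions:
  b = (957 − 753) / (log₂ 12 − log₂ 5) = 204 / (3.5850 − 2.3219) = 161.516 ms/bit
  a = 753 − 161.516 × 2.3219 = 377.972 ms
Then RT(20) = 377.972 + 161.516 × log₂ 20 = 377.972 + 161.516 × 4.3219 ≈ 1076.032 ms.

1076.0 ms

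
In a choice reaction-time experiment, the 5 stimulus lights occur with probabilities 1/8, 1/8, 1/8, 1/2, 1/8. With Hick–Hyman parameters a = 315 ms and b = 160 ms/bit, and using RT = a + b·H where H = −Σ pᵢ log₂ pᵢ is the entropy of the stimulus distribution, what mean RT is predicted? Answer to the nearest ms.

635 ms

H = −Σ pᵢ log₂ pᵢ = 0.125·3 + 0.125·3 + 0.125·3 + 0.5·1 + 0.125·3 = 2.000 bits.
RT = 315 + 160 × 2.000 = 635.00 ms.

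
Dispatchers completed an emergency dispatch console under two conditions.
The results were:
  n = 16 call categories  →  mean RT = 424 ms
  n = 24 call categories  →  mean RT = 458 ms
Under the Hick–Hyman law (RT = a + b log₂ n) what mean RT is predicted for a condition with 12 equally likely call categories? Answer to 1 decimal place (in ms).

Fit slope and intercept:
  b = (458 − 424) / (log₂ 24 − log₂ 16) = 34 / (4.5850 − 4) = 58.123 ms/bit
  a = 424 − 58.123 × 4 = 191.506 ms
Then RT(12) = 191.506 + 58.123 × log₂ 12 = 191.506 + 58.123 × 3.5850 ≈ 399.877 ms.

399.9 ms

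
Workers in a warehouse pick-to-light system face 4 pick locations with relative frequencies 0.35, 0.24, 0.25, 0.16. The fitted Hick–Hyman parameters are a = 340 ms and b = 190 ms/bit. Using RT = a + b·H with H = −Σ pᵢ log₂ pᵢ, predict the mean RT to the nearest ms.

710 ms

Entropy contributions −pᵢ log₂ pᵢ: 0.5301, 0.4941, 0.5000, 0.4230; sum H = 1.9473 bits.
RT = a + bH = 340 + 190·1.9473 = 709.98 ms.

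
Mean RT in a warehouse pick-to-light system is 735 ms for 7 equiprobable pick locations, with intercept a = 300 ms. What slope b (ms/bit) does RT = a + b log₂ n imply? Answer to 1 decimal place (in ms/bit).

155.0 ms/bit

log₂(7) = 2.8074 bits.
b = (RT − a)/log₂ n = (735 − 300) / 2.8074 = 154.950 ms/bit.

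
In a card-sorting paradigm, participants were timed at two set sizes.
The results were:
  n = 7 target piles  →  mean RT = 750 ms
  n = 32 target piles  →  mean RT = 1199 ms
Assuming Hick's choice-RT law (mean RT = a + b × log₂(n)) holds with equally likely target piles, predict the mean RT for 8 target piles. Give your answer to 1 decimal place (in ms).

789.4 ms

With log₂ n on the abscissa the relation is linear; from the two conditions:
  b = (1199 − 750) / (log₂ 32 − log₂ 7) = 449 / (5 − 2.8074) = 204.776 ms/bit
  a = 750 − 204.776 × 2.8074 = 175.122 ms
Then RT(8) = 175.122 + 204.776 × log₂ 8 = 175.122 + 204.776 × 3 ≈ 789.449 ms.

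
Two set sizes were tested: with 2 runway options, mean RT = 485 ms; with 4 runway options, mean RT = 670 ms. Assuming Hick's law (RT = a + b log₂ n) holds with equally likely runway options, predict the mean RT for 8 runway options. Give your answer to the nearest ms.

855 ms

Fit slope and intercept:
  b = (670 − 485) / (log₂ 4 − log₂ 2) = 185 / (2 − 1) = 185 ms/bit
  a = 485 − 185 × 1 = 300 ms
Then RT(8) = 300 + 185 × log₂ 8 = 300 + 185 × 3 ≈ 855.000 ms.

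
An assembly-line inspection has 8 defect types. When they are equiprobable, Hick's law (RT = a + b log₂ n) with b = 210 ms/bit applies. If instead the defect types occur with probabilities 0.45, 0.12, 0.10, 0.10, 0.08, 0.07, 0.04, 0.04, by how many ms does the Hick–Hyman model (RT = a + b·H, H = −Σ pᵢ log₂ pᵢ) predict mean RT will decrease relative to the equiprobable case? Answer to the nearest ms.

The RT saving is b·ΔH. Equiprobable H₀ = log₂(8) = 3.0000 bits; with the given probabilities H = 2.4814 bits.
b·(H₀ − H) = 210 × (3.0000 − 2.4814) = 108.90 ms.

109 ms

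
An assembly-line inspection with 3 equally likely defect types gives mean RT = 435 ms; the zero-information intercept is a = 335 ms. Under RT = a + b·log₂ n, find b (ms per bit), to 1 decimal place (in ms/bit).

b = (435 − 335) / log₂(3) = 100 / 1.5850 = 63.093 ms/bit.

63.1 ms/bit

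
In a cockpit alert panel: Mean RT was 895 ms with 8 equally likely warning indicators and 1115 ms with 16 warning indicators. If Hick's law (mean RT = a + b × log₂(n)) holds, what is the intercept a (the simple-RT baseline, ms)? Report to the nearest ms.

235 ms

b = (RT₂ − RT₁)/(log₂ n₂ − log₂ n₁) = (1115 − 895)/(4 − 3) = 220 ms/bit.
a = RT₁ − b·log₂ n₁ = 895 − 220 × 3 = 235.000 ms.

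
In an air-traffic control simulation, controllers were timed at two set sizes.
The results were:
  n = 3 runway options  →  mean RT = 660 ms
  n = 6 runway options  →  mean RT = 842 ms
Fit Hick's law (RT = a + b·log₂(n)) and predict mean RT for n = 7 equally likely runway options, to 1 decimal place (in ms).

RT is linear in log₂ n, so two points fix the line:
  b = (842 − 660) / (log₂ 6 − log₂ 3) = 182 / (2.5850 − 1.5850) = 182.000 ms/bit
  a = 660 − 182.000 × 1.5850 = 371.537 ms
Then RT(7) = 371.537 + 182.000 × log₂ 7 = 371.537 + 182.000 × 2.8074 ≈ 882.475 ms.

882.5 ms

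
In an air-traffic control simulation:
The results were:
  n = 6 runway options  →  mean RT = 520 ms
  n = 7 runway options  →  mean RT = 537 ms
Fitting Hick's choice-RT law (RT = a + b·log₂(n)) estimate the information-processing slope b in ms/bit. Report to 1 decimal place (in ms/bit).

76.4 ms/bit

b = (RT₂ − RT₁)/(log₂ n₂ − log₂ n₁) = (537 − 520)/(2.8074 − 2.5850) = 76.441 ms/bit.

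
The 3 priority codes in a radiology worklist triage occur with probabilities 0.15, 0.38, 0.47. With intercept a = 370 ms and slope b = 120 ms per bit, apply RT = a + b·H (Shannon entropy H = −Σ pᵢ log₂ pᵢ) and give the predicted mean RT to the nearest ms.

H = 0.15·log₂(1/0.15) + 0.38·log₂(1/0.38) + 0.47·log₂(1/0.47) = 1.4530 bits.
RT = 370 + 120 × 1.4530 = 544.35 ms.

544 ms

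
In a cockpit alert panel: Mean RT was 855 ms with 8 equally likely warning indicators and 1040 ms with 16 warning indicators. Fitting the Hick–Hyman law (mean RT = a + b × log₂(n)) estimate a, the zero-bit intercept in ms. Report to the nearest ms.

The slope on a log₂ axis is (1040 − 855) / (4 − 3) = 185 ms/bit.
a = RT₁ − b·log₂ n₁ = 855 − 185 × 3 = 300.000 ms.

300 ms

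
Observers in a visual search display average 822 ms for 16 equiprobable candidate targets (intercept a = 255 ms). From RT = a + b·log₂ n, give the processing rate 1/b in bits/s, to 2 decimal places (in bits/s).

Choice component = 822 − 255 = 567 ms over log₂(16) = 4 bits.
b = 567 / 4 = 141.750 ms/bit, so 1/b = 7.055 bits/s.

7.05 bits/s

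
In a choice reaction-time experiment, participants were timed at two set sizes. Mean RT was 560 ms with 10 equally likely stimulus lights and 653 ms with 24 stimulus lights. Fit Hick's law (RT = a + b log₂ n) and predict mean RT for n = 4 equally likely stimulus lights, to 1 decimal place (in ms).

462.7 ms

With log₂ n on the abscissa the relation is linear; from the two conditions:
  b = (653 − 560) / (log₂ 24 − log₂ 10) = 93 / (4.5850 − 3.3219) = 73.632 ms/bit
  a = 560 − 73.632 × 3.3219 = 315.399 ms
Then RT(4) = 315.399 + 73.632 × log₂ 4 = 315.399 + 73.632 × 2 ≈ 462.664 ms.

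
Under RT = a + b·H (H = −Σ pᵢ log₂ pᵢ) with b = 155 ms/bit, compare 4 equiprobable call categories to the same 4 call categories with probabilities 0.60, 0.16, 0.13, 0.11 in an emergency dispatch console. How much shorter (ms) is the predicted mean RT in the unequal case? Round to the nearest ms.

The RT saving is b·ΔH. Equiprobable H₀ = log₂(4) = 2.0000 bits; with the given probabilities H = 1.5981 bits.
b·(H₀ − H) = 155 × (2.0000 − 1.5981) = 62.29 ms.

62 ms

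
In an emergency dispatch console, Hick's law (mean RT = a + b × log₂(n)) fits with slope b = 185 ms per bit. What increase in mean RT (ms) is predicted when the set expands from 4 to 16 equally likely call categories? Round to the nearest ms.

370 ms

Only the slope matters, since a is common to both: ΔRT = b·log₂(n₂/n₁).
log₂(16) − log₂(4) = log₂(16/4) = log₂(4) = 2.
ΔRT = 185 × 2.0000 = 370.000 ms.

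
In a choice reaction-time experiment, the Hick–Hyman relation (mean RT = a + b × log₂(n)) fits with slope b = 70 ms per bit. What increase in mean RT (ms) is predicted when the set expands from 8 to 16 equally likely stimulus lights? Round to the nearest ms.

ΔRT = (a + b log₂ n₂) − (a + b log₂ n₁) = b·(log₂ n₂ − log₂ n₁).
log₂(16) − log₂(8) = log₂(16/8) = log₂(2) = 1.
ΔRT = 70 × 1.0000 = 70.000 ms.

70 ms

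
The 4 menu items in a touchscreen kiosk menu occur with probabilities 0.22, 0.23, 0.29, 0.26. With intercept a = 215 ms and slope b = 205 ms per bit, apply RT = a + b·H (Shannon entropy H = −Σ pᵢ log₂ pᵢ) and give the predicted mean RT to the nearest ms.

Entropy contributions −pᵢ log₂ pᵢ: 0.4806, 0.4877, 0.5179, 0.5053; sum H = 1.9914 bits.
RT = a + bH = 215 + 205·1.9914 = 623.24 ms.

623 ms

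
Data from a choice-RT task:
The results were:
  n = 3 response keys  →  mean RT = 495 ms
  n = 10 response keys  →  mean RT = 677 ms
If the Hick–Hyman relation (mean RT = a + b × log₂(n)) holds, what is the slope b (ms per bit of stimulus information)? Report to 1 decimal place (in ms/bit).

104.8 ms/bit

b = (RT₂ − RT₁)/(log₂ n₂ − log₂ n₁) = (677 − 495)/(3.3219 − 1.5850) = 104.780 ms/bit.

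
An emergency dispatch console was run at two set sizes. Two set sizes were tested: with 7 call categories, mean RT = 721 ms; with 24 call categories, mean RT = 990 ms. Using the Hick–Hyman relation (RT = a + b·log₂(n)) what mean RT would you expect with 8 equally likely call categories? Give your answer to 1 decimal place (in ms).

RT is linear in log₂ n, so two points fix the line:
  b = (990 − 721) / (log₂ 24 − log₂ 7) = 269 / (4.5850 − 2.8074) = 151.327 ms/bit
  a = 721 − 151.327 × 2.8074 = 296.171 ms
Then RT(8) = 296.171 + 151.327 × log₂ 8 = 296.171 + 151.327 × 3 ≈ 750.152 ms.

750.2 ms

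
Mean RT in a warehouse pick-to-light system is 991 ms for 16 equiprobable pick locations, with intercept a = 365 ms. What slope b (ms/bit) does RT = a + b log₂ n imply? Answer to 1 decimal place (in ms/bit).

156.5 ms/bit

16 alternatives carry log₂ 16 = 4 bits; the choice cost is 991 − 365 = 626 ms, so b = 626/4 = 156.500 ms/bit.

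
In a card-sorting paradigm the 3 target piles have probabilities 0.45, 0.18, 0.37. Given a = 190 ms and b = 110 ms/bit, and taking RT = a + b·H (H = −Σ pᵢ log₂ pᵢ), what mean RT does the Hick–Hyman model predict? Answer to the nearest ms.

H = 0.45·log₂(1/0.45) + 0.18·log₂(1/0.18) + 0.37·log₂(1/0.37) = 1.4944 bits.
RT = 190 + 110 × 1.4944 = 354.39 ms.

354 ms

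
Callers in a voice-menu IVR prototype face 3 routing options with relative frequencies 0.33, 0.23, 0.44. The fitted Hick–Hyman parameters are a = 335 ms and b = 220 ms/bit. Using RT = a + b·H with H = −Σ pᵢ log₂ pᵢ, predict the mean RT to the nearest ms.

Entropy contributions −pᵢ log₂ pᵢ: 0.5278, 0.4877, 0.5211; sum H = 1.5366 bits.
RT = a + bH = 335 + 220·1.5366 = 673.06 ms.

673 ms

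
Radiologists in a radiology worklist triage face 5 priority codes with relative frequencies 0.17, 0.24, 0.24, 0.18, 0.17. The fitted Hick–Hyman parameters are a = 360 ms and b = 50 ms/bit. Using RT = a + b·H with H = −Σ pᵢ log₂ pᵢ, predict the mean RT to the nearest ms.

475 ms

H = 0.17·log₂(1/0.17) + 0.24·log₂(1/0.24) + 0.24·log₂(1/0.24) + 0.18·log₂(1/0.18) + 0.17·log₂(1/0.17) = 2.3028 bits.
RT = 360 + 50 × 2.3028 = 475.14 ms.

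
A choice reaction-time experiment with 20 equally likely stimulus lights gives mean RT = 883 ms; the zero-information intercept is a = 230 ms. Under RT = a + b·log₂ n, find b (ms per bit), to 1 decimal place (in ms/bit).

b = (883 − 230) / log₂(20) = 653 / 4.3219 = 151.090 ms/bit.

151.1 ms/bit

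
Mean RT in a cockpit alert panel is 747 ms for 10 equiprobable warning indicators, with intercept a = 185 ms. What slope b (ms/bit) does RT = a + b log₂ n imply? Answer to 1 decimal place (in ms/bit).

b = (747 − 185) / log₂(10) = 562 / 3.3219 = 169.179 ms/bit.

169.2 ms/bit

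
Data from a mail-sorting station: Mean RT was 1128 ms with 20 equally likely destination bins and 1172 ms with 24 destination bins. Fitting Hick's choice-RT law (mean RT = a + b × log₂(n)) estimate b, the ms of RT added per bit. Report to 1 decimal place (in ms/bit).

The slope on a log₂ axis is (1172 − 1128) / (4.5850 − 4.3219) = 167.278 ms/bit.

167.3 ms/bit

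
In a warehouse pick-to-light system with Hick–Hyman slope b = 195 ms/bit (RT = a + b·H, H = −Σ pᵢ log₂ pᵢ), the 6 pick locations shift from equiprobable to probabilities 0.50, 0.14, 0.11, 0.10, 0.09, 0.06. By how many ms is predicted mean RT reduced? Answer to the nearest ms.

88 ms

Equiprobable entropy H₀ = log₂ 6 = 2.5850 bits.
Skewed entropy H = −Σ pᵢ log₂ pᵢ = 2.1358 bits.
ΔRT = b·(H₀ − H) = 195 × 0.4492 = 87.59 ms.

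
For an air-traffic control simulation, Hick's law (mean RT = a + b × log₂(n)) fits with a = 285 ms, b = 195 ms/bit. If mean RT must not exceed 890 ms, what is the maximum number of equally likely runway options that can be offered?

Set 285 + 195·log₂ n ≤ 890 → log₂ n ≤ (890 − 285)/195 = 3.1026.
So n ≤ 2^3.1026 = 8.589; the largest integer n is 8.

8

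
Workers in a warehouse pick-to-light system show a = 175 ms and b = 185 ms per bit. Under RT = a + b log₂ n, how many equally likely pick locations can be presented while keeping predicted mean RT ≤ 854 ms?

12

185·log₂ n ≤ 854 − 175 = 679, giving log₂ n ≤ 3.6703 and n ≤ 12.731. The largest whole number is 12.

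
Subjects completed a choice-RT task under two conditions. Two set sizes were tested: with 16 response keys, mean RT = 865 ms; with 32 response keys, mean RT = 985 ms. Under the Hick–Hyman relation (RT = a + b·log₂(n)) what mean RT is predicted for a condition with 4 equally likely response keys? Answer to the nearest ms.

625 ms

Fit slope and intercept:
  b = (985 − 865) / (log₂ 32 − log₂ 16) = 120 / (5 − 4) = 120 ms/bit
  a = 865 − 120 × 4 = 385 ms
Then RT(4) = 385 + 120 × log₂ 4 = 385 + 120 × 2 ≈ 625.000 ms.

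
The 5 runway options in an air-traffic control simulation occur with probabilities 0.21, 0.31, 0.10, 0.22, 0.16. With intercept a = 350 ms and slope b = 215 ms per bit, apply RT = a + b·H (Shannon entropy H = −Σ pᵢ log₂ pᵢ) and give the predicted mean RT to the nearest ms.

830 ms

Entropy contributions −pᵢ log₂ pᵢ: 0.4728, 0.5238, 0.3322, 0.4806, 0.4230; sum H = 2.2324 bits.
RT = a + bH = 350 + 215·2.2324 = 829.97 ms.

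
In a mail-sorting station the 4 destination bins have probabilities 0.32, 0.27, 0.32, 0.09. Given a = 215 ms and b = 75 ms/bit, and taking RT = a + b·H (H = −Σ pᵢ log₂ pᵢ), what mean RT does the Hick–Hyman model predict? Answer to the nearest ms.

356 ms

Entropy contributions −pᵢ log₂ pᵢ: 0.5260, 0.5100, 0.5260, 0.3127; sum H = 1.8747 bits.
RT = a + bH = 215 + 75·1.8747 = 355.61 ms.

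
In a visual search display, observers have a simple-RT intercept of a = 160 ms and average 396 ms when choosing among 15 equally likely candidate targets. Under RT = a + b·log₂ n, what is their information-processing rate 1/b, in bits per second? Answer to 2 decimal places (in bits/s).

Choice component = 396 − 160 = 236 ms over log₂(15) = 3.9069 bits.
b = 236 / 3.9069 = 60.406 ms/bit, so 1/b = 16.555 bits/s.

16.55 bits/s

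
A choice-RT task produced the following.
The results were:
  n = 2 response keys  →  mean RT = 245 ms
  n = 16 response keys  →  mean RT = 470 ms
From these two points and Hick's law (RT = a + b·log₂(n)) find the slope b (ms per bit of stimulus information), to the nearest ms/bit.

b = (RT₂ − RT₁)/(log₂ n₂ − log₂ n₁) = (470 − 245)/(4 − 1) = 75 ms/bit.

75 ms/bit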